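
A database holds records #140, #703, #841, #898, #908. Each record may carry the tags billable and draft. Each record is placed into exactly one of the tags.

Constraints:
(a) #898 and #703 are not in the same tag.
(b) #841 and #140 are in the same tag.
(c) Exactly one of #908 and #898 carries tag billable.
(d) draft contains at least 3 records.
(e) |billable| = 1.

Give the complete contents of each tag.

billable = {#898}; draft = {#140, #703, #841, #908}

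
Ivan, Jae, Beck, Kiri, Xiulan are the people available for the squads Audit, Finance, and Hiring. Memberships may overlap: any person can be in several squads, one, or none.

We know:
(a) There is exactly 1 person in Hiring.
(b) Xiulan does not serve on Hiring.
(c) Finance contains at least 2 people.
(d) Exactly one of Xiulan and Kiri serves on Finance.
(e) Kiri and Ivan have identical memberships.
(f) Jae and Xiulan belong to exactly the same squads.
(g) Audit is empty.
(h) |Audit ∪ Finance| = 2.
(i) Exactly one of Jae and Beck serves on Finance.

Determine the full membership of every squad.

Audit = {}; Finance = {Jae, Xiulan}; Hiring = {Beck}

From (b): Xiulan ∉ Hiring.
(f): Jae matches Xiulan: Jae ∉ Hiring.
(g): Audit already has 0, so the rest are out.
Suppose Ivan ∈ Finance: no assignment then satisfies all the clues, so Ivan ∉ Finance.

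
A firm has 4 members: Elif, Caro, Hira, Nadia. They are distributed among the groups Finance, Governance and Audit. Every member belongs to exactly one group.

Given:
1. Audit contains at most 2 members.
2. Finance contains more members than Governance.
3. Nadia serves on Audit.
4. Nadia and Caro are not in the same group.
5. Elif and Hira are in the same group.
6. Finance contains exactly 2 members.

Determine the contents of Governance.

Governance = {Caro}

From (3): Nadia ∈ Audit.
(4): Caro ∉ Audit.
Suppose Elif ∈ Governance: no assignment then satisfies all the clues, so Elif ∉ Governance.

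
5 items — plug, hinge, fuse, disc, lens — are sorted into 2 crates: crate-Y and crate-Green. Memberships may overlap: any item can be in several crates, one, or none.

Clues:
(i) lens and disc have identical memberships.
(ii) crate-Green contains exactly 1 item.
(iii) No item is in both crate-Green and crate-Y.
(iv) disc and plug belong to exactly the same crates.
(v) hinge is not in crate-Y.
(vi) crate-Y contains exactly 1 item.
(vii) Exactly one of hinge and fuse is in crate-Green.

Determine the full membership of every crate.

crate-Y = {fuse}; crate-Green = {hinge}

From (v): hinge ∉ crate-Y.
Suppose plug ∈ crate-Y: no assignment then satisfies all the clues, so plug ∉ crate-Y.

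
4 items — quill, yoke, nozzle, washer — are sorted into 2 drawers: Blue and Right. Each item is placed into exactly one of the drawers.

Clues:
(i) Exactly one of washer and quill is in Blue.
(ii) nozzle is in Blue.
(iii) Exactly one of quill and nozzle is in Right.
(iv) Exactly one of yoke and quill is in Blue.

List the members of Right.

From (ii): nozzle ∈ Blue.
(iii) (exactly one): quill ∈ Right.
(iv) (exactly one): yoke ∈ Blue.
(i) (exactly one): washer ∈ Blue.

Right = {quill}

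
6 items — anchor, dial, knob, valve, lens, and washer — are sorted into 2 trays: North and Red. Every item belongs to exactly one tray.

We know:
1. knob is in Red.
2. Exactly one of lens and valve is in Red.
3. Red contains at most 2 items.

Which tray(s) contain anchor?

From (1): knob ∈ Red.
Suppose anchor ∉ North: no assignment then satisfies all the clues, so anchor ∈ North.

anchor: North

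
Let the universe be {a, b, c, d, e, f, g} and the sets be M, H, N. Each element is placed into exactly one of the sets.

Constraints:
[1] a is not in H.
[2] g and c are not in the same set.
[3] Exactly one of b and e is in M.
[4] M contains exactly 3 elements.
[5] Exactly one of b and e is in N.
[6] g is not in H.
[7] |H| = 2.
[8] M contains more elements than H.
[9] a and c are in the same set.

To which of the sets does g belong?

g: N

From (1): a ∉ H.
From (6): g ∉ H.
(9): c matches a: c ∉ H.
Suppose g ∈ M: no assignment then satisfies all the clues, so g ∉ M.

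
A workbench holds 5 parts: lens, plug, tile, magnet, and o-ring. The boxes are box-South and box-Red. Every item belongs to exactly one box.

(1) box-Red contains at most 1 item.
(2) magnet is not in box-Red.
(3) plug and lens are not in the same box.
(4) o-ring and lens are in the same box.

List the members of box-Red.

box-Red = {plug}

From (2): magnet ∉ box-Red.
Only one box left: magnet ∈ box-South.
Suppose lens ∈ box-Red: no assignment then satisfies all the clues, so lens ∉ box-Red.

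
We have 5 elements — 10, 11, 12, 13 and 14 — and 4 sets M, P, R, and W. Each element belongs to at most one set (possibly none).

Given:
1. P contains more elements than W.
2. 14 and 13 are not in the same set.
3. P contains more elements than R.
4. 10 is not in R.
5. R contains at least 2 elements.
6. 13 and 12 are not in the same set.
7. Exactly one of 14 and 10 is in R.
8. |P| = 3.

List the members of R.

From (4): 10 ∉ R.
(7) (exactly one): 14 ∈ R.
(2): 13 ∉ R.
Suppose 11 ∈ R: no assignment then satisfies all the clues, so 11 ∉ R.

R = {12, 14}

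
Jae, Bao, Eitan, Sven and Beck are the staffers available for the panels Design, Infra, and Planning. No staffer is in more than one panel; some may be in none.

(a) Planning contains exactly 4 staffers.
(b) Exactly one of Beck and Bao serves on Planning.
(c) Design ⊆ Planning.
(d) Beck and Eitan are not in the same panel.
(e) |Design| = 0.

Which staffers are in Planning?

Planning = {Bao, Eitan, Jae, Sven}

(e): Design already has 0, so the rest are out.
Suppose Jae ∉ Planning: no assignment then satisfies all the clues, so Jae ∈ Planning.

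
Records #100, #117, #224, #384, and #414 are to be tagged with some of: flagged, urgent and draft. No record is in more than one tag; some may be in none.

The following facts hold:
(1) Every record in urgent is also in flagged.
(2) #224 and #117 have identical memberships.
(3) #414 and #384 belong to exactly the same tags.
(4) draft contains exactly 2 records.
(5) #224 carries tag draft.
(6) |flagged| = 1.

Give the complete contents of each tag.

flagged = {#100}; urgent = {}; draft = {#117, #224}

From (5): #224 ∈ draft.
(2): #117 matches #224: #117 ∉ flagged.
(2): #117 matches #224: #117 ∉ urgent.
(2): #117 matches #224: #117 ∈ draft.
(4): draft already has 2, so the rest are out.
Suppose #100 ∉ flagged: no assignment then satisfies all the clues, so #100 ∈ flagged.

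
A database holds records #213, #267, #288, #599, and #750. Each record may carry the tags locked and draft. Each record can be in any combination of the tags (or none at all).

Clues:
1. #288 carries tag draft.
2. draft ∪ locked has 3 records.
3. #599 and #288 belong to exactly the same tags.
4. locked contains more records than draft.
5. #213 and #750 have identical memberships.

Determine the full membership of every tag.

locked = {#267, #288, #599}; draft = {#288, #599}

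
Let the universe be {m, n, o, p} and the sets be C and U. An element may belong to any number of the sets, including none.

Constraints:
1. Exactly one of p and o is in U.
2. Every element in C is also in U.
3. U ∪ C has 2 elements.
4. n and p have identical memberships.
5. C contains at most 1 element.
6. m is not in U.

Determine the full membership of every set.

C = {}; U = {n, p}

From (6): m ∉ U.
(2) contrapositive: m ∉ C.
Suppose n ∈ C: no assignment then satisfies all the clues, so n ∉ C.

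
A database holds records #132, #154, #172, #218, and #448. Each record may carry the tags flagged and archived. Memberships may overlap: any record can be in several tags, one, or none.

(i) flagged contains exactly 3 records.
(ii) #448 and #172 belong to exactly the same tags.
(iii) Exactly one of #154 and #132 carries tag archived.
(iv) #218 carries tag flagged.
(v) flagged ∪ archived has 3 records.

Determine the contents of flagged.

From (iv): #218 ∈ flagged.
Suppose #132 ∉ flagged: no assignment then satisfies all the clues, so #132 ∈ flagged.

flagged = {#132, #154, #218}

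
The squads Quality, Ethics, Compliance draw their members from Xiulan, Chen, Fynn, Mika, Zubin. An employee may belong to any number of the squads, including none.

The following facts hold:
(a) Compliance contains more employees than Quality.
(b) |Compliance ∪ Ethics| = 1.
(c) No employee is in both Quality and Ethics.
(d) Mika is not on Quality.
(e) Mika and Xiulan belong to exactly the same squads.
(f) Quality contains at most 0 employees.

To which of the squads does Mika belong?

Mika: none

From (d): Mika ∉ Quality.
(e): Xiulan matches Mika: Xiulan ∉ Quality.
(f): Quality already has 0, so the rest are out.
Suppose Mika ∈ Ethics: no assignment then satisfies all the clues, so Mika ∉ Ethics.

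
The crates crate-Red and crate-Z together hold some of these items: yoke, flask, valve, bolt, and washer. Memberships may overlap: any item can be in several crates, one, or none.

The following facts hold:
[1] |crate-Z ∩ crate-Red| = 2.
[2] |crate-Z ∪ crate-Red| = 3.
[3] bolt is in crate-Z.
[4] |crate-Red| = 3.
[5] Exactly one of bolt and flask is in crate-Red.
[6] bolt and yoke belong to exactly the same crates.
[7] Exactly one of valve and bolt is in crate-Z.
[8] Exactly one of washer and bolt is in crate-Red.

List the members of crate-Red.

crate-Red = {bolt, valve, yoke}

From (3): bolt ∈ crate-Z.
(6): yoke matches bolt: yoke ∈ crate-Z.
(7) (exactly one): valve ∉ crate-Z.
Suppose yoke ∉ crate-Red: no assignment then satisfies all the clues, so yoke ∈ crate-Red.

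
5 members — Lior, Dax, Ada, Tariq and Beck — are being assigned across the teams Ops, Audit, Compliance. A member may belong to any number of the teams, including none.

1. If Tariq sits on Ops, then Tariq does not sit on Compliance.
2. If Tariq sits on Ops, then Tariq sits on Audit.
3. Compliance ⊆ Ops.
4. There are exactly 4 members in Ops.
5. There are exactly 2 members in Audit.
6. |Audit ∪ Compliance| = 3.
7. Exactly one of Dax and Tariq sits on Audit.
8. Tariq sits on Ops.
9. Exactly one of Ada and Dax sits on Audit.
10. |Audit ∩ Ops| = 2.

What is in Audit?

From (8): Tariq ∈ Ops.
(1): Tariq ∉ Compliance.
(2): Tariq ∈ Audit.
(7) (exactly one): Dax ∉ Audit.
(9) (exactly one): Ada ∈ Audit.
(5): Audit already has 2, so the rest are out.

Audit = {Ada, Tariq}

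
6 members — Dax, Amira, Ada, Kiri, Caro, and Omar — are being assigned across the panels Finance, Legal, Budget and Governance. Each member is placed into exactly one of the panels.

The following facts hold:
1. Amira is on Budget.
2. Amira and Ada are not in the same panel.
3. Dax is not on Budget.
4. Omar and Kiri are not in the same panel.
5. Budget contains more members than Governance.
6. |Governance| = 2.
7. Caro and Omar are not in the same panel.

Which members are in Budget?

From (1): Amira ∈ Budget.
From (3): Dax ∉ Budget.
(2): Ada ∉ Budget.
Suppose Kiri ∉ Budget: no assignment then satisfies all the clues, so Kiri ∈ Budget.

Budget = {Amira, Caro, Kiri}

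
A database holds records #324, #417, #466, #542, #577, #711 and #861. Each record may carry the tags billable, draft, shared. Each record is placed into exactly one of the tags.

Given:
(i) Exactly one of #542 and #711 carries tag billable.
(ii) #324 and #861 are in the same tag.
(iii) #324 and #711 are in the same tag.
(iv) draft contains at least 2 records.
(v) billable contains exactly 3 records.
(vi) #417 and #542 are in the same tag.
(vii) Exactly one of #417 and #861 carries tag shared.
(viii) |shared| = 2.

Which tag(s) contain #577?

#577: draft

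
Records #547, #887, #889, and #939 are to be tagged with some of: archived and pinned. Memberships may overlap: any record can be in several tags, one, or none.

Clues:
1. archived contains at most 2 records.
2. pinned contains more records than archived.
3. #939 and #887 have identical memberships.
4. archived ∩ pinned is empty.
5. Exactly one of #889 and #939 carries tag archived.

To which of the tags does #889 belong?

#889: archived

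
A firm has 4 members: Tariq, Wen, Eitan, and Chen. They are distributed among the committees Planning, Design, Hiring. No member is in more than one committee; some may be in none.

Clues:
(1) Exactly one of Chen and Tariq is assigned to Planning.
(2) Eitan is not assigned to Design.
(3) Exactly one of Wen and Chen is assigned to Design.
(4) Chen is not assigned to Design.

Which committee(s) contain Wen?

From (2): Eitan ∉ Design.
From (4): Chen ∉ Design.
(3) (exactly one): Wen ∈ Design.

Wen: Design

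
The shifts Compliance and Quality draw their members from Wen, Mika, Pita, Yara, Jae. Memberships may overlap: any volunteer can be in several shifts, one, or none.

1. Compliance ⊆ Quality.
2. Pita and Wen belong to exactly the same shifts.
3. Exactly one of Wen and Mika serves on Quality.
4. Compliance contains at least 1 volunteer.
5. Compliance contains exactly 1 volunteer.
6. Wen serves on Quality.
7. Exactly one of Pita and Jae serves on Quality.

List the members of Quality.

Quality = {Pita, Wen, Yara}

From (6): Wen ∈ Quality.
(2): Pita matches Wen: Pita ∈ Quality.
(3) (exactly one): Mika ∉ Quality.
(7) (exactly one): Jae ∉ Quality.
(1) contrapositive: Mika ∉ Compliance.
(1) contrapositive: Jae ∉ Compliance.
Suppose Yara ∉ Quality: no assignment then satisfies all the clues, so Yara ∈ Quality.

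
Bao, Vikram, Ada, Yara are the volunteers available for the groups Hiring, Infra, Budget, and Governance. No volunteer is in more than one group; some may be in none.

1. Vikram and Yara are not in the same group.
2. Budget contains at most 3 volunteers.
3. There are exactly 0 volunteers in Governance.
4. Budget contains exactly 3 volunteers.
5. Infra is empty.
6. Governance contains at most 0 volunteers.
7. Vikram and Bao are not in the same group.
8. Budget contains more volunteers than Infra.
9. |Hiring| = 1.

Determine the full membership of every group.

Hiring = {Vikram}; Infra = {}; Budget = {Ada, Bao, Yara}; Governance = {}

(3): Governance already has 0, so the rest are out.
(5): Infra already has 0, so the rest are out.
Suppose Bao ∈ Hiring: no assignment then satisfies all the clues, so Bao ∉ Hiring.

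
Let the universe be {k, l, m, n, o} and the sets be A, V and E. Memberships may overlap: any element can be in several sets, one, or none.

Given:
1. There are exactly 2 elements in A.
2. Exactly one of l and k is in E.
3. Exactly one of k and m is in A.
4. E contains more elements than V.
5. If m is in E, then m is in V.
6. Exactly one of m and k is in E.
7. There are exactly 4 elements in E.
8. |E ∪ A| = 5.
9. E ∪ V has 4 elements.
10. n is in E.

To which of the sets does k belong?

k: A

From (10): n ∈ E.
Suppose k ∉ A: no assignment then satisfies all the clues, so k ∈ A.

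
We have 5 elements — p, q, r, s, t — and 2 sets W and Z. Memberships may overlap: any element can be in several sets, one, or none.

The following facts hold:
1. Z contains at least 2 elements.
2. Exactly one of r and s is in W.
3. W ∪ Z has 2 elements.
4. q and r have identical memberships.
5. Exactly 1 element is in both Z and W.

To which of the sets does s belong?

s: W, Z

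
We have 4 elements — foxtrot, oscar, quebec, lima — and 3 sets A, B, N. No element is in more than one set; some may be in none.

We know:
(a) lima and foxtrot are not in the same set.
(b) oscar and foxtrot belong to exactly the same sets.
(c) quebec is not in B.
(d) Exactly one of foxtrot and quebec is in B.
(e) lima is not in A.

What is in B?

B = {foxtrot, oscar}

From (c): quebec ∉ B.
From (e): lima ∉ A.
(d) (exactly one): foxtrot ∈ B.
(a): lima ∉ B.
(b): oscar matches foxtrot: oscar ∉ A.
(b): oscar matches foxtrot: oscar ∈ B.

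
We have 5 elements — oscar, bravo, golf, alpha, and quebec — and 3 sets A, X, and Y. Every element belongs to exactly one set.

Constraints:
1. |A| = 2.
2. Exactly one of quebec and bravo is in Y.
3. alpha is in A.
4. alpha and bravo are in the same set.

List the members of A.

A = {alpha, bravo}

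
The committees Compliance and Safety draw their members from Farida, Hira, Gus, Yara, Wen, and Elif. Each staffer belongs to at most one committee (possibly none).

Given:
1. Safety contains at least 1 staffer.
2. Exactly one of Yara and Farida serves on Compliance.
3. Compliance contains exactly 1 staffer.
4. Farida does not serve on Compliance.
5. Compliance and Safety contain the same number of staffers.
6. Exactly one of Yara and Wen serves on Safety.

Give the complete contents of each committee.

Compliance = {Yara}; Safety = {Wen}

From (4): Farida ∉ Compliance.
(2) (exactly one): Yara ∈ Compliance.
(3): Compliance already has 1, so the rest are out.
(6) (exactly one): Wen ∈ Safety.
Suppose Farida ∈ Safety: no assignment then satisfies all the clues, so Farida ∉ Safety.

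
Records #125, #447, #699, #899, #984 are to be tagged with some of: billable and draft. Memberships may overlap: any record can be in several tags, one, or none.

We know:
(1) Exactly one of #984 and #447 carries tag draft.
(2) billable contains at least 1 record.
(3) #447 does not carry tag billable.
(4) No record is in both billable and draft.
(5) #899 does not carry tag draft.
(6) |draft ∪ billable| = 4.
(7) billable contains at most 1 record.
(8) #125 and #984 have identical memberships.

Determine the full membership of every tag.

billable = {#899}; draft = {#125, #699, #984}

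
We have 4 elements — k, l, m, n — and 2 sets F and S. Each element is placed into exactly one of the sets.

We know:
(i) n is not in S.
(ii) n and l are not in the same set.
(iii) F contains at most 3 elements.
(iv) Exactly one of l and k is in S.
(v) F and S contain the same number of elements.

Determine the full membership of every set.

F = {k, n}; S = {l, m}

From (i): n ∉ S.
Only one set left: n ∈ F.
(ii): l ∉ F.
Only one set left: l ∈ S.
(iv) (exactly one): k ∉ S.
Only one set left: k ∈ F.
Suppose m ∈ F: no assignment then satisfies all the clues, so m ∉ F.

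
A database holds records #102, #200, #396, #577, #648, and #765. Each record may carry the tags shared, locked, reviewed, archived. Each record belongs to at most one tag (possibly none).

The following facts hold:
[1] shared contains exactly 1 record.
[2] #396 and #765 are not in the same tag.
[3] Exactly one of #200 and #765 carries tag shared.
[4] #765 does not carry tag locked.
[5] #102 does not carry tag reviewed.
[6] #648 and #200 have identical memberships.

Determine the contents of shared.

shared = {#765}

From (4): #765 ∉ locked.
From (5): #102 ∉ reviewed.
Suppose #102 ∈ shared: no assignment then satisfies all the clues, so #102 ∉ shared.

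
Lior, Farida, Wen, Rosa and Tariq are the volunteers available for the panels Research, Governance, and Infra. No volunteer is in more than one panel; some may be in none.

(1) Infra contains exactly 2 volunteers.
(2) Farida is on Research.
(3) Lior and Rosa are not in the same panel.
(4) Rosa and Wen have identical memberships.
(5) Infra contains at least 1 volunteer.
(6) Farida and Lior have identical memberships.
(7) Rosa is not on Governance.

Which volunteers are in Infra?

Infra = {Rosa, Wen}

From (2): Farida ∈ Research.
From (7): Rosa ∉ Governance.
(4): Wen matches Rosa: Wen ∉ Governance.
(6): Lior matches Farida: Lior ∈ Research.
(3): Rosa ∉ Research.
(4): Wen matches Rosa: Wen ∉ Research.
Suppose Wen ∉ Infra: no assignment then satisfies all the clues, so Wen ∈ Infra.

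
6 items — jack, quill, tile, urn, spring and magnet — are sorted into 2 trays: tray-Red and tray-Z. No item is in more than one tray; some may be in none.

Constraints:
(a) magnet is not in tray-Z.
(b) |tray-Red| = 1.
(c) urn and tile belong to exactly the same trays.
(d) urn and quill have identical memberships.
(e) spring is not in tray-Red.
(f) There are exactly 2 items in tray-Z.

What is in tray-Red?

tray-Red = {magnet}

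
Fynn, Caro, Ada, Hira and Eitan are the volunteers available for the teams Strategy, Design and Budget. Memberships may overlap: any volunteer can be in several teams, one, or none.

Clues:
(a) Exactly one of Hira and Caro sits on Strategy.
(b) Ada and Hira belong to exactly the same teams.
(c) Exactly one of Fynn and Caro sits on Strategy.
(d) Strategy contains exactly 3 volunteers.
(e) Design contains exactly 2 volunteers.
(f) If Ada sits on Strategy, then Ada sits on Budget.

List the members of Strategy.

Strategy = {Ada, Fynn, Hira}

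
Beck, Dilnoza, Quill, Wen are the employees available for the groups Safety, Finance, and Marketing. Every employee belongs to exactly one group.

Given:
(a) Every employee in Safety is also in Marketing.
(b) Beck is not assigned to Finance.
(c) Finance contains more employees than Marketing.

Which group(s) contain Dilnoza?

Dilnoza: Finance

From (b): Beck ∉ Finance.
Suppose Dilnoza ∈ Safety: no assignment then satisfies all the clues, so Dilnoza ∉ Safety.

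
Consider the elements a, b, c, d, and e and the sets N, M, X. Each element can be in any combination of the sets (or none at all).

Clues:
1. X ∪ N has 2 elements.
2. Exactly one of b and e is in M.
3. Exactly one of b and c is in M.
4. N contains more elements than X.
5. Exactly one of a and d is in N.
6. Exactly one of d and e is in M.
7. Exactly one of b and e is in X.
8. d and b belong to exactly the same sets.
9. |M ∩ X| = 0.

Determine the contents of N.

N = {a, e}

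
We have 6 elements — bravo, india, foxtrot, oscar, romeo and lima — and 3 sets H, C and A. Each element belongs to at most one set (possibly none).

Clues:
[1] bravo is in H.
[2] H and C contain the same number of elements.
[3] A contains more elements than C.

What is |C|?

1

From (1): bravo ∈ H.
Suppose india ∈ H: no assignment then satisfies all the clues, so india ∉ H.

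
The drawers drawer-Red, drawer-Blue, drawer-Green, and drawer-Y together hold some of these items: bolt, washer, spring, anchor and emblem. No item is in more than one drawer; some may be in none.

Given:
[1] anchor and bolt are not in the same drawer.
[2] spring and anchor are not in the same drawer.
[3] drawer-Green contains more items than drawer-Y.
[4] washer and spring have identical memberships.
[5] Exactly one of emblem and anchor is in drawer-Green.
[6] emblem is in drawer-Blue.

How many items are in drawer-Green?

1

From (6): emblem ∈ drawer-Blue.
(5) (exactly one): anchor ∈ drawer-Green.
(1): bolt ∉ drawer-Green.
(2): spring ∉ drawer-Green.
(4): washer matches spring: washer ∉ drawer-Green.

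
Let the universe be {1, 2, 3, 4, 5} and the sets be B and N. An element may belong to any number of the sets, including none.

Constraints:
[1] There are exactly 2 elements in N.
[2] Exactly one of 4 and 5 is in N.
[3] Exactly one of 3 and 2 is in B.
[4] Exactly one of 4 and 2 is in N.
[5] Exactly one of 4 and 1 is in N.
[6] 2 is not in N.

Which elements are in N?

N = {3, 4}

From (6): 2 ∉ N.
(4) (exactly one): 4 ∈ N.
(5) (exactly one): 1 ∉ N.
(2) (exactly one): 5 ∉ N.
(1): only 2 candidates remain for N, so all are in.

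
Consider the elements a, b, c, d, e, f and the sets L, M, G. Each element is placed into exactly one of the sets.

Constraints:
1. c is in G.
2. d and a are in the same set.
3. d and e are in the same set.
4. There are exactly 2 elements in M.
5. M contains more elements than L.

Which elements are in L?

L = {}

From (1): c ∈ G.
Suppose a ∈ L: no assignment then satisfies all the clues, so a ∉ L.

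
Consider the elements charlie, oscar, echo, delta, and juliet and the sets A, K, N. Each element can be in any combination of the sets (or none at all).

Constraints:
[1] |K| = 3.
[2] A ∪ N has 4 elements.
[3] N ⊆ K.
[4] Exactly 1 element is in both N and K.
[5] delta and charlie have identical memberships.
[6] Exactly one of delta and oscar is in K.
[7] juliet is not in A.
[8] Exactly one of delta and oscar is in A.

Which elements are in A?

A = {charlie, delta, echo}

From (7): juliet ∉ A.
Suppose charlie ∉ A: no assignment then satisfies all the clues, so charlie ∈ A.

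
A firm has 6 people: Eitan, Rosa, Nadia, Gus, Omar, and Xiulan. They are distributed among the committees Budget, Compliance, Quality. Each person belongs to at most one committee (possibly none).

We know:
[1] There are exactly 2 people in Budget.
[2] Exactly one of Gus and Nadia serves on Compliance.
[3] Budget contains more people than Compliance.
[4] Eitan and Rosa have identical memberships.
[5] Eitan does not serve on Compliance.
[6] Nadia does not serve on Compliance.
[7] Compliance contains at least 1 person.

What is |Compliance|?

1

From (5): Eitan ∉ Compliance.
From (6): Nadia ∉ Compliance.
(2) (exactly one): Gus ∈ Compliance.
(4): Rosa matches Eitan: Rosa ∉ Compliance.
Suppose Omar ∈ Compliance: no assignment then satisfies all the clues, so Omar ∉ Compliance.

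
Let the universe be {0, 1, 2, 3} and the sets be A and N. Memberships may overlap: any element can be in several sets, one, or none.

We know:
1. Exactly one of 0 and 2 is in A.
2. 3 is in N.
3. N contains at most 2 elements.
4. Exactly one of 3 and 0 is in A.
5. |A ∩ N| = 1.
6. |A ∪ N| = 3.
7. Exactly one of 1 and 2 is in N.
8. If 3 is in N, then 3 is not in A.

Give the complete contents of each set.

From (2): 3 ∈ N.
(8): 3 ∉ A.
(4) (exactly one): 0 ∈ A.
(1) (exactly one): 2 ∉ A.
Suppose 0 ∈ N: no assignment then satisfies all the clues, so 0 ∉ N.

A = {0, 1}; N = {1, 3}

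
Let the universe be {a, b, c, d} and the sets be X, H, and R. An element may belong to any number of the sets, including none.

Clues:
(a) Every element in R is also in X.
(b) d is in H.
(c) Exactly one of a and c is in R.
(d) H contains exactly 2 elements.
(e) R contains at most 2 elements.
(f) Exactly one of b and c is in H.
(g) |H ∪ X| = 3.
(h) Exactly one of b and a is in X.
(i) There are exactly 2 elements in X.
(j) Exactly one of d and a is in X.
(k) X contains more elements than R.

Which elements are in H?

H = {c, d}

From (b): d ∈ H.
Suppose a ∈ H: no assignment then satisfies all the clues, so a ∉ H.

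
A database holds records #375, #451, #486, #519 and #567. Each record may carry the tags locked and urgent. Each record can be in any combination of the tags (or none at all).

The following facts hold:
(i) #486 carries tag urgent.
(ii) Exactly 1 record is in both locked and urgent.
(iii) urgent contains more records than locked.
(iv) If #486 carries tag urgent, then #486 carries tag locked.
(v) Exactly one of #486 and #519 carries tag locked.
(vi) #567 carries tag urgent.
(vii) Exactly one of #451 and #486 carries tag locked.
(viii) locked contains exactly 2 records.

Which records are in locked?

locked = {#375, #486}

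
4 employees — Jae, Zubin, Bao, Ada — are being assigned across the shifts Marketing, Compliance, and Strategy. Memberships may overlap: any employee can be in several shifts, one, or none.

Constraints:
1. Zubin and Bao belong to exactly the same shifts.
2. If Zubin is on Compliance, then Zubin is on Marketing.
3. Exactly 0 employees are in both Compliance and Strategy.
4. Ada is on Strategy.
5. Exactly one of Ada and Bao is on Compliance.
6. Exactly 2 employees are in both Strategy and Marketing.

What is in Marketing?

Marketing = {Ada, Bao, Jae, Zubin}

From (4): Ada ∈ Strategy.
Suppose Jae ∉ Marketing: no assignment then satisfies all the clues, so Jae ∈ Marketing.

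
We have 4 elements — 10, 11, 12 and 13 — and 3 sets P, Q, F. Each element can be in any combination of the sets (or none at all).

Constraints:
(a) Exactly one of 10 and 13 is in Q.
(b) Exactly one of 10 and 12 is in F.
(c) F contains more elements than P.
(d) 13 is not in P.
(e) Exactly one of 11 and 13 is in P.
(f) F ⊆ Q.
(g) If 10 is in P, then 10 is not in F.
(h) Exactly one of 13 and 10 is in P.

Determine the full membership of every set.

P = {10, 11}; Q = {11, 12, 13}; F = {11, 12, 13}

From (d): 13 ∉ P.
(e) (exactly one): 11 ∈ P.
(h) (exactly one): 10 ∈ P.
(g): 10 ∉ F.
(b) (exactly one): 12 ∈ F.
(f) with 12 ∈ F: 12 ∈ Q.
Suppose 10 ∈ Q: no assignment then satisfies all the clues, so 10 ∉ Q.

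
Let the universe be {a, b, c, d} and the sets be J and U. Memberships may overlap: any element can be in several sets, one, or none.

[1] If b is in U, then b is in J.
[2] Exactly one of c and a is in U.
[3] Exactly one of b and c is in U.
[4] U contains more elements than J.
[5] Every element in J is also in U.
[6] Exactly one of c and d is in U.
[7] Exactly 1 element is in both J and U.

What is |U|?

3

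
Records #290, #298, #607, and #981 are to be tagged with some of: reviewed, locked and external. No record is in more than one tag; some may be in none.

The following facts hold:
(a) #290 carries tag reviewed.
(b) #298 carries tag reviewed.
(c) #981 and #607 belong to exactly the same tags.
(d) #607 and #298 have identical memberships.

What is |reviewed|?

From (a): #290 ∈ reviewed.
From (b): #298 ∈ reviewed.
(d): #607 matches #298: #607 ∈ reviewed.
(c): #981 matches #607: #981 ∈ reviewed.

4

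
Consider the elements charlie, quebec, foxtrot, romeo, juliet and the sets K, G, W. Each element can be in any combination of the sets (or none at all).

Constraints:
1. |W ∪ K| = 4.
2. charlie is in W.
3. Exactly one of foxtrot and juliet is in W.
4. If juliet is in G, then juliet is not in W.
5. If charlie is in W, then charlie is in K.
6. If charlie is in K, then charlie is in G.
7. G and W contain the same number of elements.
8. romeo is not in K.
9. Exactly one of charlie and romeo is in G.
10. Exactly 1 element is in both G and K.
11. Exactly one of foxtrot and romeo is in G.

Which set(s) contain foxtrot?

foxtrot: G, W

From (2): charlie ∈ W.
From (8): romeo ∉ K.
(5): charlie ∈ K.
(6): charlie ∈ G.
(9) (exactly one): romeo ∉ G.
(11) (exactly one): foxtrot ∈ G.
Suppose foxtrot ∈ K: no assignment then satisfies all the clues, so foxtrot ∉ K.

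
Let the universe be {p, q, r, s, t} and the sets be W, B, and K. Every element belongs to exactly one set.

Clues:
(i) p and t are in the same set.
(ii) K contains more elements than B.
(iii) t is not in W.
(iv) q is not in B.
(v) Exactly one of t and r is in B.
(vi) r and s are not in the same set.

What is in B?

From (iii): t ∉ W.
From (iv): q ∉ B.
(i): p matches t: p ∉ W.
Suppose p ∈ B: no assignment then satisfies all the clues, so p ∉ B.

B = {r}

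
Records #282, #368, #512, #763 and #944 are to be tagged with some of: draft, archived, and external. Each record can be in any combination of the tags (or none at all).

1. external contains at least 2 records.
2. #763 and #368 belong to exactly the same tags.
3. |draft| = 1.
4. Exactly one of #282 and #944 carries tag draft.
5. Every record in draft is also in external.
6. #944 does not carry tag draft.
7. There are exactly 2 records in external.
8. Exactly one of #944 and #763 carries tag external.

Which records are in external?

From (6): #944 ∉ draft.
(4) (exactly one): #282 ∈ draft.
(5) with #282 ∈ draft: #282 ∈ external.
(3): draft already has 1, so the rest are out.
Suppose #368 ∈ external: no assignment then satisfies all the clues, so #368 ∉ external.

external = {#282, #944}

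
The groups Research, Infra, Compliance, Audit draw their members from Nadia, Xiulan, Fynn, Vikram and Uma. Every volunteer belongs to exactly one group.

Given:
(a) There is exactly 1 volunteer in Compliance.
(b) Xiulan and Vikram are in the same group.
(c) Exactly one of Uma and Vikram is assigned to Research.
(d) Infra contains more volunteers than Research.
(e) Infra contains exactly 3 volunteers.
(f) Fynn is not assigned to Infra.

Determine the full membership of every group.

Research = {Uma}; Infra = {Nadia, Vikram, Xiulan}; Compliance = {Fynn}; Audit = {}

From (f): Fynn ∉ Infra.
Suppose Nadia ∈ Research: no assignment then satisfies all the clues, so Nadia ∉ Research.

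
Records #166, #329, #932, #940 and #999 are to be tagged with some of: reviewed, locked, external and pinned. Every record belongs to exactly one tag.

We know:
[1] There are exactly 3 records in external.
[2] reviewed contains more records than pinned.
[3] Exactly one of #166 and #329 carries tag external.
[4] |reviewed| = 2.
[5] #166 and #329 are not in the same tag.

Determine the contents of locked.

locked = {}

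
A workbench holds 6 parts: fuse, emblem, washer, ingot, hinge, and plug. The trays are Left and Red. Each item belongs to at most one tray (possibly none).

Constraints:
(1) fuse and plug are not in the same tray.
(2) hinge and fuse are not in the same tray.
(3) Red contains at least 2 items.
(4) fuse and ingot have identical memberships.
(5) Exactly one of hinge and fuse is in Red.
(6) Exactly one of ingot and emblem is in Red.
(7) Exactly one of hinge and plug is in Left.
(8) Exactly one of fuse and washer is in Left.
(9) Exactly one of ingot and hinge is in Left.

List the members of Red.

Red = {fuse, ingot}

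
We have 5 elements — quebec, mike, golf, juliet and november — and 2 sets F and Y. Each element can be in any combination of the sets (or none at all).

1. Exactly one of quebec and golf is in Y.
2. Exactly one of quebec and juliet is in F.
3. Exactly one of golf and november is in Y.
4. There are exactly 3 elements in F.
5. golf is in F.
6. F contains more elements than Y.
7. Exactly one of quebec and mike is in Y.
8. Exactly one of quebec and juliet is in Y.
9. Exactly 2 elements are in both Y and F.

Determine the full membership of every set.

F = {golf, november, quebec}; Y = {november, quebec}

From (5): golf ∈ F.
Suppose quebec ∉ F: no assignment then satisfies all the clues, so quebec ∈ F.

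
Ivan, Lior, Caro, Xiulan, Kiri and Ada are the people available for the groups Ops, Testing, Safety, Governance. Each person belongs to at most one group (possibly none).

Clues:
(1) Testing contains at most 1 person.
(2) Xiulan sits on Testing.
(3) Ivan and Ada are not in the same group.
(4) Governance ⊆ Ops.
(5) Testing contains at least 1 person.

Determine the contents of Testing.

Testing = {Xiulan}

From (2): Xiulan ∈ Testing.
(1): Testing already has 1, so the rest are out.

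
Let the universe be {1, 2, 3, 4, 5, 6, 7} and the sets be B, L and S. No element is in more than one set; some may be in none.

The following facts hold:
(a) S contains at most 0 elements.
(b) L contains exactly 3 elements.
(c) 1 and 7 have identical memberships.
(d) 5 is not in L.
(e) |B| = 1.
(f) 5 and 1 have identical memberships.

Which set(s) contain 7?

From (d): 5 ∉ L.
(a): S already has 0, so the rest are out.
(f): 1 matches 5: 1 ∉ L.
(c): 7 matches 1: 7 ∉ L.
Suppose 7 ∈ B: no assignment then satisfies all the clues, so 7 ∉ B.

7: none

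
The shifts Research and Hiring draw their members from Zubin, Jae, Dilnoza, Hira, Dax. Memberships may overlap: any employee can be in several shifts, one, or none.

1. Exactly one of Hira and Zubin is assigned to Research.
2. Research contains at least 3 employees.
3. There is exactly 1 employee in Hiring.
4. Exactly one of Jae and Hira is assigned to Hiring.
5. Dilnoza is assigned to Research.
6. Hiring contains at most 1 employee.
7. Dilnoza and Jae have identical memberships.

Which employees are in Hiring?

Hiring = {Hira}

From (5): Dilnoza ∈ Research.
(7): Jae matches Dilnoza: Jae ∈ Research.
Suppose Zubin ∈ Hiring: no assignment then satisfies all the clues, so Zubin ∉ Hiring.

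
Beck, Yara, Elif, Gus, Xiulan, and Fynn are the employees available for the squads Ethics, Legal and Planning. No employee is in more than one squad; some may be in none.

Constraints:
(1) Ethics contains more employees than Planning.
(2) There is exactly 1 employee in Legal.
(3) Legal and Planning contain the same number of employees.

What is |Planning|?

1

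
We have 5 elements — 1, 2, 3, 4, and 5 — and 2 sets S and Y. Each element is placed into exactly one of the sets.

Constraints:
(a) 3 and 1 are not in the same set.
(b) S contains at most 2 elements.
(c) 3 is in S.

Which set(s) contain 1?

From (c): 3 ∈ S.
(a): 1 ∉ S.
Only one set left: 1 ∈ Y.

1: Y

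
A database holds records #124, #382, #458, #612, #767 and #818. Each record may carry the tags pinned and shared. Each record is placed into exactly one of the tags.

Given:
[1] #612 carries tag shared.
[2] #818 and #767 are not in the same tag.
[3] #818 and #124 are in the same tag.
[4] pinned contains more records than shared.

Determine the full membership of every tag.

pinned = {#124, #382, #458, #818}; shared = {#612, #767}

From (1): #612 ∈ shared.
Suppose #124 ∉ pinned: no assignment then satisfies all the clues, so #124 ∈ pinned.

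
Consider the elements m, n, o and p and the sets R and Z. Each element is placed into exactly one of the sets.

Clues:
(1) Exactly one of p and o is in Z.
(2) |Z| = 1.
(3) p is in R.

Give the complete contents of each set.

R = {m, n, p}; Z = {o}

From (3): p ∈ R.
(1) (exactly one): o ∈ Z.
(2): Z already has 1, so the rest are out.
Only one set left: m ∈ R.
Only one set left: n ∈ R.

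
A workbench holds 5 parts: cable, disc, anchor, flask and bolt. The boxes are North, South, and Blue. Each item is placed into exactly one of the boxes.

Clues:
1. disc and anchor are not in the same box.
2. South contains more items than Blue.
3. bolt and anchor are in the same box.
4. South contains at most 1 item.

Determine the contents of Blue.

Blue = {}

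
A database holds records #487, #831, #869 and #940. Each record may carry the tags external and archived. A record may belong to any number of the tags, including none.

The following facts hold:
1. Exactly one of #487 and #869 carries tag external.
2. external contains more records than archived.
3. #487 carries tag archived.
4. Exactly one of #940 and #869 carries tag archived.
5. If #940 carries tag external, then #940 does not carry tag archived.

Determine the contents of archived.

archived = {#487, #869}

From (3): #487 ∈ archived.
Suppose #831 ∈ archived: no assignment then satisfies all the clues, so #831 ∉ archived.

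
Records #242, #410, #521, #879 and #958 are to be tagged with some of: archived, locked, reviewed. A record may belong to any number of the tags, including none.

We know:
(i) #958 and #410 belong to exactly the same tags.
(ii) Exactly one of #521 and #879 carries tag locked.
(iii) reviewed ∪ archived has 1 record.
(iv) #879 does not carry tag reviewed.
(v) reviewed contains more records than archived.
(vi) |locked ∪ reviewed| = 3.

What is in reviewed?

reviewed = {#521}

From (iv): #879 ∉ reviewed.
Suppose #242 ∈ reviewed: no assignment then satisfies all the clues, so #242 ∉ reviewed.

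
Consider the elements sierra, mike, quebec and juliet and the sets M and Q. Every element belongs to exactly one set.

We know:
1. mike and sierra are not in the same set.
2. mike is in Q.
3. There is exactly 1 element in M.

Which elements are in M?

M = {sierra}

From (2): mike ∈ Q.
(1): sierra ∉ Q.
Only one set left: sierra ∈ M.
(3): M already has 1, so the rest are out.
Only one set left: quebec ∈ Q.
Only one set left: juliet ∈ Q.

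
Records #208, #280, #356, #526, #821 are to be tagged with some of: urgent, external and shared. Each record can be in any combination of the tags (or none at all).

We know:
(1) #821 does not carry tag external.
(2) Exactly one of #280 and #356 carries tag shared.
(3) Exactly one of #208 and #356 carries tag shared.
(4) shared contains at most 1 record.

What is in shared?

shared = {#356}

From (1): #821 ∉ external.
Suppose #208 ∈ shared: no assignment then satisfies all the clues, so #208 ∉ shared.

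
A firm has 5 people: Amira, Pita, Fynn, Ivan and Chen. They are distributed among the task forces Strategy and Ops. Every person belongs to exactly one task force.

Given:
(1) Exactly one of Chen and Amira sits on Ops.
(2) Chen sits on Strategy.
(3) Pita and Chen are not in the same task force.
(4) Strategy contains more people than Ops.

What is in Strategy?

Strategy = {Chen, Fynn, Ivan}

From (2): Chen ∈ Strategy.
(1) (exactly one): Amira ∈ Ops.
(3): Pita ∉ Strategy.
Only one task force left: Pita ∈ Ops.
Suppose Fynn ∉ Strategy: no assignment then satisfies all the clues, so Fynn ∈ Strategy.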